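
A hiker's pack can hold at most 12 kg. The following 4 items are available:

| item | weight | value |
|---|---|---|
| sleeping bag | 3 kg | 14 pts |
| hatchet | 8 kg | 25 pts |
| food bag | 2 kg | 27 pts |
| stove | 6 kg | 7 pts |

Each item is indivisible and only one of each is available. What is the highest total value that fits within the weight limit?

52 pts

Check high-value combinations within 12 kg:
- hatchet+food bag: weight 8+2=10, value 25+27=52
- sleeping bag+food bag+stove: weight 3+2+6=11, value 14+27+7=48
- sleeping bag+food bag: weight 3+2=5, value 14+27=41
- sleeping bag+hatchet: weight 3+8=11, value 14+25=39
Best: 52 pts.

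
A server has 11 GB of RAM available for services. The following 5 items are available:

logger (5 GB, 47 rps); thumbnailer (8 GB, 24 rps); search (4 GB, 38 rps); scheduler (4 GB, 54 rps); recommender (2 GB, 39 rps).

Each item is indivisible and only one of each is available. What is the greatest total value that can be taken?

140 rps

Check high-value combinations within 11 GB:
- logger+scheduler+recommender: memory 5+4+2=11, value 47+54+39=140
- search+scheduler+recommender: memory 4+4+2=10, value 38+54+39=131
- logger+search+recommender: memory 5+4+2=11, value 47+38+39=124
- logger+scheduler: memory 5+4=9, value 47+54=101
- scheduler+recommender: memory 4+2=6, value 54+39=93
Best: 140 rps.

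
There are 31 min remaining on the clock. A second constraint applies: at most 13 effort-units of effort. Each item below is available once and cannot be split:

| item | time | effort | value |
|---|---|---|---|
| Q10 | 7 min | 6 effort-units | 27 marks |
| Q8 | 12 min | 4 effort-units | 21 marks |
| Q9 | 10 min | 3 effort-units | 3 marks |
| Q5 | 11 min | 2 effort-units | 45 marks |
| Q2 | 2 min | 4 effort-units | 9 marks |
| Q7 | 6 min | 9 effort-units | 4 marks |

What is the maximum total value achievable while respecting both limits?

Feasible sets respecting both limits:
- Q10+Q8+Q5: time 30, effort 12, value 93
- Q10+Q5+Q2: time 20, effort 12, value 81
- Q10+Q9+Q5: time 28, effort 11, value 75
- Q8+Q5+Q2: time 25, effort 10, value 75
Best: 93 marks.

93 marks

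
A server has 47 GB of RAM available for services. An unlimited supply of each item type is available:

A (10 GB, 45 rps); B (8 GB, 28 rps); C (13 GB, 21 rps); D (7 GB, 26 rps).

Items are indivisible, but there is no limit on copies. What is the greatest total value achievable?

Best value-per-unit is A at 45/10; filling with it alone gives 4×45 = 180.
Optimal mix: 4×A + 1×D → memory 47, value 206.

206 rps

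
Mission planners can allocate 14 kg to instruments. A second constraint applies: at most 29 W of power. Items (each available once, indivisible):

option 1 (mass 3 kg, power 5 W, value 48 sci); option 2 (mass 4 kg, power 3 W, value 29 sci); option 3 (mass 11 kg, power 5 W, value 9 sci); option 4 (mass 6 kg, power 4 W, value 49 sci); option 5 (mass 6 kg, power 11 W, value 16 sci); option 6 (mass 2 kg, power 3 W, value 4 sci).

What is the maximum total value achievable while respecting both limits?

Feasible sets respecting both limits:
- option 1+option 2+option 4: mass 13, power 12, value 126
- option 1+option 4+option 6: mass 11, power 12, value 101
- option 1+option 4: mass 9, power 9, value 97
- option 1+option 2+option 5: mass 13, power 19, value 93
Best: 126 sci.

126 sci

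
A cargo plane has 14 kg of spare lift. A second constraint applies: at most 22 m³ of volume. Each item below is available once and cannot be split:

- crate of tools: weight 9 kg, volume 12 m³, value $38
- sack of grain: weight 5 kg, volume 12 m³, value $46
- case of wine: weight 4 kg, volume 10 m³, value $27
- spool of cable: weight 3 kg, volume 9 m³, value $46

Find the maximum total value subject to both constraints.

$92

Feasible sets respecting both limits:
- sack of grain+spool of cable: weight 8, volume 21, value 92
- crate of tools+spool of cable: weight 12, volume 21, value 84
- sack of grain+case of wine: weight 9, volume 22, value 73
- case of wine+spool of cable: weight 7, volume 19, value 73
Best: $92.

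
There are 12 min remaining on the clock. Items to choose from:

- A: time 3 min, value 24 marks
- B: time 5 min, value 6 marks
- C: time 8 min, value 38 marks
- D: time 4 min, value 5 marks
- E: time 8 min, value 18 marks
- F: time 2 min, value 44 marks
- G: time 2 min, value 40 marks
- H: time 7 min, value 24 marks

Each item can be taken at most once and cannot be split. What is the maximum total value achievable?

122 marks

Check high-value combinations within 12 min:
- C+F+G: time 8+2+2=12, value 38+44+40=122
- A+B+F+G: time 3+5+2+2=12, value 24+6+44+40=114
- A+D+F+G: time 3+4+2+2=11, value 24+5+44+40=113
- A+F+G: time 3+2+2=7, value 24+44+40=108
- F+G+H: time 2+2+7=11, value 44+40+24=108
Best: 122 marks.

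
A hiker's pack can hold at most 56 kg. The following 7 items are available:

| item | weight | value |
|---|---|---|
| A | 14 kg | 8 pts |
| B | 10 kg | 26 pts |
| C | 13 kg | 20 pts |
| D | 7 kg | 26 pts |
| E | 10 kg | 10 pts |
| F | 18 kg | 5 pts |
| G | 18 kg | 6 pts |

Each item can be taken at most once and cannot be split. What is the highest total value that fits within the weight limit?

Check high-value combinations within 56 kg:
- A+B+C+D+E: weight 14+10+13+7+10=54, value 8+26+20+26+10=90
- B+C+D+E: weight 10+13+7+10=40, value 26+20+26+10=82
- A+B+C+D: weight 14+10+13+7=44, value 8+26+20+26=80
Best: 90 pts.

90 pts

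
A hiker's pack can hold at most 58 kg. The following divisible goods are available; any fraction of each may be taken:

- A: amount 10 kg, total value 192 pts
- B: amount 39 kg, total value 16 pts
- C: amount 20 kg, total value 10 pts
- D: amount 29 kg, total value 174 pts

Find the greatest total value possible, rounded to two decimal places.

375.50

Take in order of value per unit:
- A (192/10 per unit): all 10 → value 192, running total 192.00
- D (174/29 per unit): all 29 → value 174, running total 366.00
- C (10/20 per unit): 19 of 20 → value 19×10/20 = 9.5000, running total 375.50
Total 375.50.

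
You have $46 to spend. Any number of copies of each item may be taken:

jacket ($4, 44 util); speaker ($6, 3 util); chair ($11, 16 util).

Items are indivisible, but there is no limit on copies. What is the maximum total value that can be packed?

484 util

Best value-per-unit is jacket at 44/4, and filling with it alone uses cost 11×4=44. No mix of the others beats 11×44 = 484.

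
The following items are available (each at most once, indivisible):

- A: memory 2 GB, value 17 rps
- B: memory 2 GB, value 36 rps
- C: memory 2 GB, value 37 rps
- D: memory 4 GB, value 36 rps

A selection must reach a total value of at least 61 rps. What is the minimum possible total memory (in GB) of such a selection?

4

Subsets with value ≥ 61, sorted by total memory:
- B+C: memory 4, value 73
- A+B+C: memory 6, value 90
- C+D: memory 6, value 73
- B+D: memory 6, value 72
Minimum memory: 4 GB.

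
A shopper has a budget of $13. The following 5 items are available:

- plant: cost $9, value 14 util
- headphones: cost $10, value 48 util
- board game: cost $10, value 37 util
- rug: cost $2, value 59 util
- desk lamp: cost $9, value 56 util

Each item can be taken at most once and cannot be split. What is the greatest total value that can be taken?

115 util

Check high-value combinations within $13:
- rug+desk lamp: cost 2+9=11, value 59+56=115
- headphones+rug: cost 10+2=12, value 48+59=107
- board game+rug: cost 10+2=12, value 37+59=96
Best: 115 util.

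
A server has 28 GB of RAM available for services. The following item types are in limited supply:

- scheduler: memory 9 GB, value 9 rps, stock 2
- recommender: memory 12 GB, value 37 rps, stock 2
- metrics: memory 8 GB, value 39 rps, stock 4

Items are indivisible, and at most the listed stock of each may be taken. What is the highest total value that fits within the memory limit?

Top feasible selections:
- 3×metrics: memory 24, value 117
- 1×recommender + 2×metrics: memory 28, value 115
- 1×scheduler + 2×metrics: memory 25, value 87
- 2×metrics: memory 16, value 78
Best: 117 rps.

117 rps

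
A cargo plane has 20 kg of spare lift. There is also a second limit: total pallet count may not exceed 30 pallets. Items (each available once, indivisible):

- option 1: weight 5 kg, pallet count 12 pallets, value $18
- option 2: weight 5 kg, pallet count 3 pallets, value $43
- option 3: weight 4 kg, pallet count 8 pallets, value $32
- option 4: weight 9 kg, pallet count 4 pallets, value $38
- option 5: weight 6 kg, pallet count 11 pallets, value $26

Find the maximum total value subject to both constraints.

$113

Feasible sets respecting both limits:
- option 2+option 3+option 4: weight 18, pallet count 15, value 113
- option 2+option 4+option 5: weight 20, pallet count 18, value 107
- option 2+option 3+option 5: weight 15, pallet count 22, value 101
Best: $113.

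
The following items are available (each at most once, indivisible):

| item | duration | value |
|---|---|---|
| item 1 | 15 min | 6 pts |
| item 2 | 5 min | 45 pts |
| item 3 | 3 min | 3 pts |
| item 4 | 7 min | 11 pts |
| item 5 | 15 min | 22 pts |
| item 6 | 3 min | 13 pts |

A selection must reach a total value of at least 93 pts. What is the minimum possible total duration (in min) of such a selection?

33

Subsets with value ≥ 93, sorted by total duration:
- item 2+item 3+item 4+item 5+item 6: duration 33, value 94
- item 1+item 2+item 4+item 5+item 6: duration 45, value 97
- item 1+item 2+item 3+item 4+item 5+item 6: duration 48, value 100
Minimum duration: 33 min.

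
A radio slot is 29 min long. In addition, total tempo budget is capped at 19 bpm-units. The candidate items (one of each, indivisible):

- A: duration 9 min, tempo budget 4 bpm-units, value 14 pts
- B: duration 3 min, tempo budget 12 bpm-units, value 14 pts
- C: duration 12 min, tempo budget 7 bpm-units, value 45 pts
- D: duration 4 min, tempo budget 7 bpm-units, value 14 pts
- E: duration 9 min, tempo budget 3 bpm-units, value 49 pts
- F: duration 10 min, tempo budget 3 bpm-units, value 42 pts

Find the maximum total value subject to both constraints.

Feasible sets respecting both limits:
- C+D+E: duration 25, tempo budget 17, value 108
- A+E+F: duration 28, tempo budget 10, value 105
- B+E+F: duration 22, tempo budget 18, value 105
- D+E+F: duration 23, tempo budget 13, value 105
Best: 108 pts.

108 pts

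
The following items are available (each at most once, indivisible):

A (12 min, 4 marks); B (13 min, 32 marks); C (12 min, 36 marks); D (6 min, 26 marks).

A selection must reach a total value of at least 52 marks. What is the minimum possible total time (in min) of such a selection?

Subsets with value ≥ 52, sorted by total time:
- C+D: time 18, value 62
- B+D: time 19, value 58
Minimum time: 18 min.

18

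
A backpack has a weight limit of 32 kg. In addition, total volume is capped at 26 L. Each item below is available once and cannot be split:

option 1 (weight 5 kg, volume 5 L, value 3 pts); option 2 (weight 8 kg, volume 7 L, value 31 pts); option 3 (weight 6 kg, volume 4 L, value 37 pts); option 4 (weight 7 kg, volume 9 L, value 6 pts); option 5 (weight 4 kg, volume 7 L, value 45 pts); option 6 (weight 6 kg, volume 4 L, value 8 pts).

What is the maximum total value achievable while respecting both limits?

Feasible sets respecting both limits:
- option 2+option 3+option 5+option 6: weight 24, volume 22, value 121
- option 1+option 2+option 3+option 5: weight 23, volume 23, value 116
- option 2+option 3+option 5: weight 18, volume 18, value 113
- option 3+option 4+option 5+option 6: weight 23, volume 24, value 96
Best: 121 pts.

121 pts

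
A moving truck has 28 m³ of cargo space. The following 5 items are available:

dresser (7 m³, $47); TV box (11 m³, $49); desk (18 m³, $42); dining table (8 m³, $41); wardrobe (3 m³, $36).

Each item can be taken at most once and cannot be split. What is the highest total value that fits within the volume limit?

Check high-value combinations within 28 m³:
- dresser+TV box+dining table: volume 7+11+8=26, value 47+49+41=137
- dresser+TV box+wardrobe: volume 7+11+3=21, value 47+49+36=132
- TV box+dining table+wardrobe: volume 11+8+3=22, value 49+41+36=126
- dresser+desk+wardrobe: volume 7+18+3=28, value 47+42+36=125
- dresser+dining table+wardrobe: volume 7+8+3=18, value 47+41+36=124
Best: $137.

$137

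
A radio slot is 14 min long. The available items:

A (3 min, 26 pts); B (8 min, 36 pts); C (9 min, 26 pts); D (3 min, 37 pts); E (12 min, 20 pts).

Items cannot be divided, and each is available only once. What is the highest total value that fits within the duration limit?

99 pts

Check high-value combinations within 14 min:
- A+B+D: duration 3+8+3=14, value 26+36+37=99
- B+D: duration 8+3=11, value 36+37=73
- A+D: duration 3+3=6, value 26+37=63
- C+D: duration 9+3=12, value 26+37=63
Best: 99 pts.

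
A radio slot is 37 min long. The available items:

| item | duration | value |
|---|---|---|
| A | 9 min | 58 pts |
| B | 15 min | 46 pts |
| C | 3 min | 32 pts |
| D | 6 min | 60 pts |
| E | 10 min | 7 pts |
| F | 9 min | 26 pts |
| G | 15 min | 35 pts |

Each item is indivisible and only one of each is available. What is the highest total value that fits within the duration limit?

Check high-value combinations within 37 min:
- A+B+C+D: duration 9+15+3+6=33, value 58+46+32+60=196
- A+C+D+G: duration 9+3+6+15=33, value 58+32+60+35=185
- A+C+D+E+F: duration 9+3+6+10+9=37, value 58+32+60+7+26=183
- A+C+D+F: duration 9+3+6+9=27, value 58+32+60+26=176
Best: 196 pts.

196 pts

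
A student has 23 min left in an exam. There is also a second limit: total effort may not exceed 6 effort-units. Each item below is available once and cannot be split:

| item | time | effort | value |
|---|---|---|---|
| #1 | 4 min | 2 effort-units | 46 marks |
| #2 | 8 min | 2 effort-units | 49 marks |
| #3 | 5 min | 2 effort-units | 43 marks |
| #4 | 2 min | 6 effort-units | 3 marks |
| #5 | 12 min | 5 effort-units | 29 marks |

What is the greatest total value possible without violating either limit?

138 marks

Feasible sets respecting both limits:
- #1+#2+#3: time 17, effort 6, value 138
- #1+#2: time 12, effort 4, value 95
- #2+#3: time 13, effort 4, value 92
Best: 138 marks.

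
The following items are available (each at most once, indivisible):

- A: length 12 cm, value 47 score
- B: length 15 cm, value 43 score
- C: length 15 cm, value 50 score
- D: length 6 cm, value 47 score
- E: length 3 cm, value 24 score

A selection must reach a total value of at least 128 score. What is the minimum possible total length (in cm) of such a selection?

33

Subsets with value ≥ 128, sorted by total length:
- A+C+D: length 33, value 144
- A+B+D: length 33, value 137
- A+C+D+E: length 36, value 168
- A+B+D+E: length 36, value 161
Minimum length: 33 cm.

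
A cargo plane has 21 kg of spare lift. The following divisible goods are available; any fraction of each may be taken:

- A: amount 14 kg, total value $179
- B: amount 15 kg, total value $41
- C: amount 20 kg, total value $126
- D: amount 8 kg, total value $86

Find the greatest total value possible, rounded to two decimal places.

254.25

Take in order of value per unit:
- A (179/14 per unit): all 14 → value 179, running total 179.00
- D (86/8 per unit): 7 of 8 → value 7×86/8 = 75.2500, running total 254.25
Total 254.25.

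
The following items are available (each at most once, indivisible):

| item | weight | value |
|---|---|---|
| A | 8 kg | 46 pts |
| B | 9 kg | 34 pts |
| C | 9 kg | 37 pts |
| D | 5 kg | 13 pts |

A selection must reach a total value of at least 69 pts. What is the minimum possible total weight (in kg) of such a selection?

17

Subsets with value ≥ 69, sorted by total weight:
- A+C: weight 17, value 83
- A+B: weight 17, value 80
- B+C: weight 18, value 71
Minimum weight: 17 kg.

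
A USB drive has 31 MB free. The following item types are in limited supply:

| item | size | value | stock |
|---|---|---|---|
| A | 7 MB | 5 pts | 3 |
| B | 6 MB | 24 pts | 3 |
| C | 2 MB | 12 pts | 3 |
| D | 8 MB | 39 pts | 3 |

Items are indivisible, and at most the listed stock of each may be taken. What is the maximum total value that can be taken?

153 pts

Top feasible selections:
- 3×C + 3×D: size 30, value 153
- 2×C + 3×D: size 28, value 141
Best: 153 pts.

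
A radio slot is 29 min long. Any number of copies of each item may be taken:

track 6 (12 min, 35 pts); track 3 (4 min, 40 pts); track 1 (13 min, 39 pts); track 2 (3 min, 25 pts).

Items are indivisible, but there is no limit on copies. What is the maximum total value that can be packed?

280 pts

Best value-per-unit is track 3 at 40/4, and filling with it alone uses duration 7×4=28. No mix of the others beats 7×40 = 280.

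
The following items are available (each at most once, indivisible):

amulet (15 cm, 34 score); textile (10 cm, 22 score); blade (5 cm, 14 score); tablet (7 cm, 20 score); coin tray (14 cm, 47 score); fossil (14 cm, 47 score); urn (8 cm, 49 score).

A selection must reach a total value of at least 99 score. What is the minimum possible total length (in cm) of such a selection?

Subsets with value ≥ 99, sorted by total length:
- blade+coin tray+urn: length 27, value 110
- blade+fossil+urn: length 27, value 110
Minimum length: 27 cm.

27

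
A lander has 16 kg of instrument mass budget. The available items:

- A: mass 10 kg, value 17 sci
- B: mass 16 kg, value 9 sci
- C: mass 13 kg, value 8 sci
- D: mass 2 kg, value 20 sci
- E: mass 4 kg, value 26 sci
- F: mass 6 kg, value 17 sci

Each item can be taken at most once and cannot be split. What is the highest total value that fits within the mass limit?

63 sci

This is a 0/1 knapsack; check combinations near the capacity.
- D+E+F: mass 2+4+6=12, value 20+26+17=63
- A+D+E: mass 10+2+4=16, value 17+20+26=63
- D+E: mass 2+4=6, value 20+26=46
Best: 63 sci.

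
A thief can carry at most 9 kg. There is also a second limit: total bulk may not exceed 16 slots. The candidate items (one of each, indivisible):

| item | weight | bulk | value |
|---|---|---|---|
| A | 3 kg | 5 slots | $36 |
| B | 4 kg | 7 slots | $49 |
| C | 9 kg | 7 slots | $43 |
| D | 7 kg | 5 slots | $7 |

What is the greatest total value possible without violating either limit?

$85

Feasible sets respecting both limits:
- A+B: weight 7, bulk 12, value 85
- B: weight 4, bulk 7, value 49
- C: weight 9, bulk 7, value 43
- A: weight 3, bulk 5, value 36
Best: $85.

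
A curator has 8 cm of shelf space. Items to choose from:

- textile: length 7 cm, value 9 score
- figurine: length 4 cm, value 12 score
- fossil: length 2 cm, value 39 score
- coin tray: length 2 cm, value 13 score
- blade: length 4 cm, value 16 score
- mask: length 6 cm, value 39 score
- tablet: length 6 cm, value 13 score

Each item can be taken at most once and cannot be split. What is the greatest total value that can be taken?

78 score

Check high-value combinations within 8 cm:
- fossil+mask: length 2+6=8, value 39+39=78
- fossil+coin tray+blade: length 2+2+4=8, value 39+13+16=68
- figurine+fossil+coin tray: length 4+2+2=8, value 12+39+13=64
- fossil+blade: length 2+4=6, value 39+16=55
- fossil+coin tray: length 2+2=4, value 39+13=52
Best: 78 score.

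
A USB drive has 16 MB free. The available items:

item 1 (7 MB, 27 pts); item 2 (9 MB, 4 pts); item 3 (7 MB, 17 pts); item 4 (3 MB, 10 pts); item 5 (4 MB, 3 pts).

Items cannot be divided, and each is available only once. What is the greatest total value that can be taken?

Check high-value combinations within 16 MB:
- item 1+item 3: size 7+7=14, value 27+17=44
- item 1+item 4+item 5: size 7+3+4=14, value 27+10+3=40
- item 1+item 4: size 7+3=10, value 27+10=37
- item 1+item 2: size 7+9=16, value 27+4=31
- item 1+item 5: size 7+4=11, value 27+3=30
Best: 44 pts.

44 pts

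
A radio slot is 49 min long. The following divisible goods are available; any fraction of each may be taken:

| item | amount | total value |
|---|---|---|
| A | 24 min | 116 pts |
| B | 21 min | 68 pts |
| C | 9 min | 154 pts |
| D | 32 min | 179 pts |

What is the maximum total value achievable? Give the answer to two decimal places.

371.67

Take in order of value per unit:
- C (154/9 per unit): all 9 → value 154, running total 154.00
- D (179/32 per unit): all 32 → value 179, running total 333.00
- A (116/24 per unit): 8 of 24 → value 8×116/24 = 38.6667, running total 371.67
Total 371.67.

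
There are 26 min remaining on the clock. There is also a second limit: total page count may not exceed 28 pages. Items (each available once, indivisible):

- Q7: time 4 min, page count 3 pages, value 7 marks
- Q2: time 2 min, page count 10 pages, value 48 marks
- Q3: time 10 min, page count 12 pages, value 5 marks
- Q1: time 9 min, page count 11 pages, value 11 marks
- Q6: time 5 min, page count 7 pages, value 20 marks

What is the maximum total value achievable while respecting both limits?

Feasible sets respecting both limits:
- Q2+Q1+Q6: time 16, page count 28, value 79
- Q7+Q2+Q6: time 11, page count 20, value 75
- Q2+Q6: time 7, page count 17, value 68
- Q7+Q2+Q1: time 15, page count 24, value 66
Best: 79 marks.

79 marks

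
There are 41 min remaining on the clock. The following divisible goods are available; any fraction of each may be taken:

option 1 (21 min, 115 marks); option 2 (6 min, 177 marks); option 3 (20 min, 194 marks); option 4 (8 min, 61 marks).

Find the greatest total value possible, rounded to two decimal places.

470.33

Take in order of value per unit:
- option 2 (177/6 per unit): all 6 → value 177, running total 177.00
- option 3 (194/20 per unit): all 20 → value 194, running total 371.00
- option 4 (61/8 per unit): all 8 → value 61, running total 432.00
- option 1 (115/21 per unit): 7 of 21 → value 7×115/21 = 38.3333, running total 470.33
Total 470.33.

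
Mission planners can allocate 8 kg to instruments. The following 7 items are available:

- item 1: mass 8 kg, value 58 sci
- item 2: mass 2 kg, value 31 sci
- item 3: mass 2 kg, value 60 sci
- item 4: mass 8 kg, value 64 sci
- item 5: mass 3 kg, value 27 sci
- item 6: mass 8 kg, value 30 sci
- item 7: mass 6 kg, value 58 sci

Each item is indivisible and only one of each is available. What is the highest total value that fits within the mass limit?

Check high-value combinations within 8 kg:
- item 2+item 3+item 5: mass 2+2+3=7, value 31+60+27=118
- item 3+item 7: mass 2+6=8, value 60+58=118
- item 2+item 3: mass 2+2=4, value 31+60=91
- item 2+item 7: mass 2+6=8, value 31+58=89
- item 3+item 5: mass 2+3=5, value 60+27=87
Best: 118 sci.

118 sci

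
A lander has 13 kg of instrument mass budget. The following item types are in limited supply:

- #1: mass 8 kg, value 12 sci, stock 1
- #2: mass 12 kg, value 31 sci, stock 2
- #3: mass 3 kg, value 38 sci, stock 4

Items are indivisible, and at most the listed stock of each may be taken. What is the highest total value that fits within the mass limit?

Top feasible selections:
- 4×#3: mass 12, value 152
- 3×#3: mass 9, value 114
- 2×#3: mass 6, value 76
Best: 152 sci.

152 sci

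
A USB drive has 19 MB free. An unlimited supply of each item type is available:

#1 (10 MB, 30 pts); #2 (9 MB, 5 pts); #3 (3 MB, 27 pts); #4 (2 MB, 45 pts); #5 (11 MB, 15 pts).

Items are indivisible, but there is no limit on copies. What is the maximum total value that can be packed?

405 pts

Best value-per-unit is #4 at 45/2, and filling with it alone uses size 9×2=18. No mix of the others beats 9×45 = 405.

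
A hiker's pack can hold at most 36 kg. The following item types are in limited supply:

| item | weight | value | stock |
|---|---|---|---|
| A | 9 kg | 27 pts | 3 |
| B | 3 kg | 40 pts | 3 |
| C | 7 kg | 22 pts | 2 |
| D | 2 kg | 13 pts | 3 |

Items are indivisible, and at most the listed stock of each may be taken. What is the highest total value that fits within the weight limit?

Best selections within weight 36 and stock limits:
- 1×A + 3×B + 2×C + 2×D: weight 36, value 217
- 2×A + 3×B + 3×D: weight 33, value 213
- 2×A + 3×B + 1×C + 1×D: weight 36, value 209
Best: 217 pts.

217 pts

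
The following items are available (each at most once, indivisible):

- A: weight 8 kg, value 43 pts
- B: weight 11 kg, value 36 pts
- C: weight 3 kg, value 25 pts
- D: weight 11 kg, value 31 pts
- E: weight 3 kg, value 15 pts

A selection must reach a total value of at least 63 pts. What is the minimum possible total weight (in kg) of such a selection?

11

Subsets with value ≥ 63, sorted by total weight:
- A+C: weight 11, value 68
- A+C+E: weight 14, value 83
Minimum weight: 11 kg.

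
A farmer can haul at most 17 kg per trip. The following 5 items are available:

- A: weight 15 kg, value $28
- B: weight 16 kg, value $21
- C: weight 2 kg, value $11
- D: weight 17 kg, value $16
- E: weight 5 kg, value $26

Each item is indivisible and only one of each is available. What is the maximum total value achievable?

Check high-value combinations within 17 kg:
- A+C: weight 15+2=17, value 28+11=39
- C+E: weight 2+5=7, value 11+26=37
- A: weight 15, value 28
- E: weight 5, value 26
- B: weight 16, value 21
Best: $39.

$39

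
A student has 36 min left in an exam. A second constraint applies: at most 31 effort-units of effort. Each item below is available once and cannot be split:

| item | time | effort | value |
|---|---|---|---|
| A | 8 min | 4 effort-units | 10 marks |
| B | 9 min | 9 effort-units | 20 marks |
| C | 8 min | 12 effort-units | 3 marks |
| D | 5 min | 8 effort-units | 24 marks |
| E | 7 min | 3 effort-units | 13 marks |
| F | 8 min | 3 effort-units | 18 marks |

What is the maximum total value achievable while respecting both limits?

75 marks

Feasible sets respecting both limits:
- B+D+E+F: time 29, effort 23, value 75
- A+B+D+F: time 30, effort 24, value 72
- A+C+D+E+F: time 36, effort 30, value 68
- A+B+D+E: time 29, effort 24, value 67
Best: 75 marks.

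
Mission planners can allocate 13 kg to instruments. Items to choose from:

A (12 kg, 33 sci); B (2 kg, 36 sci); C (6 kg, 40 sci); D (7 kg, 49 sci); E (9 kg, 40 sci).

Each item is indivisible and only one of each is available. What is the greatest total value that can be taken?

89 sci

This is a 0/1 knapsack; check combinations near the capacity.
- C+D: mass 6+7=13, value 40+49=89
- B+D: mass 2+7=9, value 36+49=85
- B+C: mass 2+6=8, value 36+40=76
- B+E: mass 2+9=11, value 36+40=76
Best: 89 sci.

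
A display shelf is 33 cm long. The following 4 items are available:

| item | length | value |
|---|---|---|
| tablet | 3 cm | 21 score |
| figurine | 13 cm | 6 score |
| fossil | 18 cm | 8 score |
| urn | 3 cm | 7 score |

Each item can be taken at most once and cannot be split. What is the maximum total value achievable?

Check high-value combinations within 33 cm:
- tablet+fossil+urn: length 3+18+3=24, value 21+8+7=36
- tablet+figurine+urn: length 3+13+3=19, value 21+6+7=34
- tablet+fossil: length 3+18=21, value 21+8=29
Best: 36 score.

36 score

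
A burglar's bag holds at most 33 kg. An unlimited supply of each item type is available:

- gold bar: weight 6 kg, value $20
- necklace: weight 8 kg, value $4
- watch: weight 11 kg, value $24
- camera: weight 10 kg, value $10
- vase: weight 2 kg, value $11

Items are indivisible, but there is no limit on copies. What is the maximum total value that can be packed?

$176

Best value-per-unit is vase at 11/2, and filling with it alone uses weight 16×2=32. No mix of the others beats 16×11 = 176.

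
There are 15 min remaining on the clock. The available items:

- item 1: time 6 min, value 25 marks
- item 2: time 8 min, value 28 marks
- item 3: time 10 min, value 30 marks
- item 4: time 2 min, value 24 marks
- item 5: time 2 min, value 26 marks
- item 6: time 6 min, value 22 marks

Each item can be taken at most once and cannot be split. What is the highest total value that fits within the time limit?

Check high-value combinations within 15 min:
- item 3+item 4+item 5: time 10+2+2=14, value 30+24+26=80
- item 2+item 4+item 5: time 8+2+2=12, value 28+24+26=78
- item 1+item 4+item 5: time 6+2+2=10, value 25+24+26=75
- item 1+item 5+item 6: time 6+2+6=14, value 25+26+22=73
Best: 80 marks.

80 marks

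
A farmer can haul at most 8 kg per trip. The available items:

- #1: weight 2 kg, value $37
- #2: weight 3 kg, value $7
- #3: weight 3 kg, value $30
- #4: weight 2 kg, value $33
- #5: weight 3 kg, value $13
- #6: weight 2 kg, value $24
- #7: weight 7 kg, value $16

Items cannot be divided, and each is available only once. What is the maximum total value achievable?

$100

Check high-value combinations within 8 kg:
- #1+#3+#4: weight 2+3+2=7, value 37+30+33=100
- #1+#4+#6: weight 2+2+2=6, value 37+33+24=94
- #1+#3+#6: weight 2+3+2=7, value 37+30+24=91
Best: $100.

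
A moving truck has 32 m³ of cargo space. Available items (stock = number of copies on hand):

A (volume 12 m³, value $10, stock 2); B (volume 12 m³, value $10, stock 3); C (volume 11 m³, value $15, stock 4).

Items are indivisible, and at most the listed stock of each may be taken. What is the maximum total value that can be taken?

Best selections within volume 32 and stock limits:
- 2×C: volume 22, value 30
- 1×B + 1×C: volume 23, value 25
- 1×A + 1×C: volume 23, value 25
Best: $30.

$30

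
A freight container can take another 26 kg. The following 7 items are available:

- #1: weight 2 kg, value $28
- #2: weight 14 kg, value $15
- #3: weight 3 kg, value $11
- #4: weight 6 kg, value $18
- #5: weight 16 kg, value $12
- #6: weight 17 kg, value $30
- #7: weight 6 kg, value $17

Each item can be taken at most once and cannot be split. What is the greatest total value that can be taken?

This is a 0/1 knapsack; check combinations near the capacity.
- #1+#4+#6: weight 2+6+17=25, value 28+18+30=76
- #1+#6+#7: weight 2+17+6=25, value 28+30+17=75
- #1+#3+#4+#7: weight 2+3+6+6=17, value 28+11+18+17=74
- #1+#2+#3+#4: weight 2+14+3+6=25, value 28+15+11+18=72
Best: $76.

$76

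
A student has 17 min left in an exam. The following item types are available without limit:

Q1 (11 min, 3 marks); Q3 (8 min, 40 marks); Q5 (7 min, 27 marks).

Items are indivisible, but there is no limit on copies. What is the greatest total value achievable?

Best value-per-unit is Q3 at 40/8, and filling with it alone uses time 2×8=16. No mix of the others beats 2×40 = 80.

80 marks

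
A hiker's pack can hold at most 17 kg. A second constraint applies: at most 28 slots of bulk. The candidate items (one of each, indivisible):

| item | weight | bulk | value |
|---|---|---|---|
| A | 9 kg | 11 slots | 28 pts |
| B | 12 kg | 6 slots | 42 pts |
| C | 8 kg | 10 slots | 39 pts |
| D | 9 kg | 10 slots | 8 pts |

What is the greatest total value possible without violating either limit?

Feasible sets respecting both limits:
- A+C: weight 17, bulk 21, value 67
- C+D: weight 17, bulk 20, value 47
- B: weight 12, bulk 6, value 42
Best: 67 pts.

67 pts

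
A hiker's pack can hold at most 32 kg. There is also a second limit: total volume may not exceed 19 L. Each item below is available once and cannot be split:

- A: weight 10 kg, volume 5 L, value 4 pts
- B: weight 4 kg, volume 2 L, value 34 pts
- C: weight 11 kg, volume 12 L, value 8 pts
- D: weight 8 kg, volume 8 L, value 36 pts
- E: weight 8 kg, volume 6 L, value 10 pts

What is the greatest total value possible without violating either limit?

80 pts

Feasible sets respecting both limits:
- B+D+E: weight 20, volume 16, value 80
- A+B+D: weight 22, volume 15, value 74
- B+D: weight 12, volume 10, value 70
- A+D+E: weight 26, volume 19, value 50
Best: 80 pts.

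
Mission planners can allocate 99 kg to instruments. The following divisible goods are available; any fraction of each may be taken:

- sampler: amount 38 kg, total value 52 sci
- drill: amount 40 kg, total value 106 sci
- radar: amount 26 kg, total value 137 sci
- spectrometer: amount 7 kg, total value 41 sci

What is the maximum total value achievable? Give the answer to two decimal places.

Take in order of value per unit:
- spectrometer (41/7 per unit): all 7 → value 41, running total 41.00
- radar (137/26 per unit): all 26 → value 137, running total 178.00
- drill (106/40 per unit): all 40 → value 106, running total 284.00
- sampler (52/38 per unit): 26 of 38 → value 26×52/38 = 35.5789, running total 319.58
Total 319.58.

319.58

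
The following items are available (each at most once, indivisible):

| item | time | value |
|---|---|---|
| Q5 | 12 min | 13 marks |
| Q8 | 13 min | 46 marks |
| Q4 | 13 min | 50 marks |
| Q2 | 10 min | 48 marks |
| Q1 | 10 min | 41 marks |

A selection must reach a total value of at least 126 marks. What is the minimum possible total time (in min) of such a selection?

33

Subsets with value ≥ 126, sorted by total time:
- Q4+Q2+Q1: time 33, value 139
- Q8+Q2+Q1: time 33, value 135
- Q8+Q4+Q2: time 36, value 144
Minimum time: 33 min.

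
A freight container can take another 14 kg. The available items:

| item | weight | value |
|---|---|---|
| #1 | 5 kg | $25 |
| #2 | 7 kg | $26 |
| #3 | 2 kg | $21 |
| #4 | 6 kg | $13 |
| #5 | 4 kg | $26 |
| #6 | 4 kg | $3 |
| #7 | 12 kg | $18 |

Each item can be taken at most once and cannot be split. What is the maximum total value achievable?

Check high-value combinations within 14 kg:
- #2+#3+#5: weight 7+2+4=13, value 26+21+26=73
- #1+#3+#5: weight 5+2+4=11, value 25+21+26=72
- #1+#2+#3: weight 5+7+2=14, value 25+26+21=72
- #3+#4+#5: weight 2+6+4=12, value 21+13+26=60
- #1+#3+#4: weight 5+2+6=13, value 25+21+13=59
Best: $73.

$73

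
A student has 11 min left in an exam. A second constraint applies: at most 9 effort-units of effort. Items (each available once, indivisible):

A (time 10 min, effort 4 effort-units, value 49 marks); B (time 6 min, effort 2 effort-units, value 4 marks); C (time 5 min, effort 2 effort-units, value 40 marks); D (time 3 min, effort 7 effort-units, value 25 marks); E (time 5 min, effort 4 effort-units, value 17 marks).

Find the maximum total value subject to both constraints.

Feasible sets respecting both limits:
- C+D: time 8, effort 9, value 65
- C+E: time 10, effort 6, value 57
- A: time 10, effort 4, value 49
- B+C: time 11, effort 4, value 44
Best: 65 marks.

65 marks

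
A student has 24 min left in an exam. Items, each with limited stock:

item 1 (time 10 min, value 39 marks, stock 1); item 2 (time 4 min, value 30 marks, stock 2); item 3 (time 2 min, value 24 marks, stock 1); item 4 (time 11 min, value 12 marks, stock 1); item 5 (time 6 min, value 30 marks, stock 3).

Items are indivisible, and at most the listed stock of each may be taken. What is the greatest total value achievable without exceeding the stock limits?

144 marks

Top feasible selections:
- 2×item 2 + 1×item 3 + 2×item 5: time 22, value 144
- 1×item 2 + 1×item 3 + 3×item 5: time 24, value 144
Best: 144 marks.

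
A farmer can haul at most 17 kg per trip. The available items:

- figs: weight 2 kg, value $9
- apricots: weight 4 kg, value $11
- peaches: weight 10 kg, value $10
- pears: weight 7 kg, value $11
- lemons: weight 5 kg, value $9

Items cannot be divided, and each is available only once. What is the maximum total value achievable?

$31

Check high-value combinations within 17 kg:
- figs+apricots+pears: weight 2+4+7=13, value 9+11+11=31
- apricots+pears+lemons: weight 4+7+5=16, value 11+11+9=31
- figs+apricots+peaches: weight 2+4+10=16, value 9+11+10=30
- figs+apricots+lemons: weight 2+4+5=11, value 9+11+9=29
Best: $31.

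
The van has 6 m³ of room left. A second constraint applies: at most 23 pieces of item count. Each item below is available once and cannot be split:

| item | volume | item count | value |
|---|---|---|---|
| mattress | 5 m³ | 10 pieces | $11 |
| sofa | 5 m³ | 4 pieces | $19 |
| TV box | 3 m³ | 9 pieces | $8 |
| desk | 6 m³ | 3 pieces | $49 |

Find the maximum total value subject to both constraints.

Feasible sets respecting both limits:
- desk: volume 6, item count 3, value 49
- sofa: volume 5, item count 4, value 19
- mattress: volume 5, item count 10, value 11
Best: $49.

$49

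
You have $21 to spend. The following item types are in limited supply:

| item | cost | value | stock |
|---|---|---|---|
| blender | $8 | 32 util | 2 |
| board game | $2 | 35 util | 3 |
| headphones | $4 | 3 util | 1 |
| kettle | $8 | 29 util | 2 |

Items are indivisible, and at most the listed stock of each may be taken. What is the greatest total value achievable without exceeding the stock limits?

Top feasible selections:
- 1×blender + 3×board game + 1×headphones: cost 18, value 140
- 1×blender + 3×board game: cost 14, value 137
- 3×board game + 1×headphones + 1×kettle: cost 18, value 137
Best: 140 util.

140 util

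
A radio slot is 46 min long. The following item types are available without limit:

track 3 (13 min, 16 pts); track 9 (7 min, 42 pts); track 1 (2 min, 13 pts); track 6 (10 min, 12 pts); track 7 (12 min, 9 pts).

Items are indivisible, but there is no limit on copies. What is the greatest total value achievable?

299 pts

Best value-per-unit is track 1 at 13/2, and filling with it alone uses duration 23×2=46. No mix of the others beats 23×13 = 299.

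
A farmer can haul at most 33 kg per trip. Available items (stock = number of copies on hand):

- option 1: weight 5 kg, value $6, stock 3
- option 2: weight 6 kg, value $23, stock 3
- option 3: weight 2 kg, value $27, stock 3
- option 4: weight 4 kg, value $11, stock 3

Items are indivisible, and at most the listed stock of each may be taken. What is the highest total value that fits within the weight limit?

Top feasible selections:
- 3×option 2 + 3×option 3 + 2×option 4: weight 32, value 172
- 1×option 1 + 3×option 2 + 3×option 3 + 1×option 4: weight 33, value 167
- 3×option 2 + 3×option 3 + 1×option 4: weight 28, value 161
Best: $172.

$172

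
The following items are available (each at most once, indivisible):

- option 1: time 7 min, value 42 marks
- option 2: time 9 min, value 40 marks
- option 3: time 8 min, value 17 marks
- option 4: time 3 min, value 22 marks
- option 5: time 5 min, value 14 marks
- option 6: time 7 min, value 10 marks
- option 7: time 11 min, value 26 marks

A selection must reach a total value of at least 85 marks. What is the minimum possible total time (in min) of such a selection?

19

Subsets with value ≥ 85, sorted by total time:
- option 1+option 2+option 4: time 19, value 104
- option 1+option 2+option 5: time 21, value 96
Minimum time: 19 min.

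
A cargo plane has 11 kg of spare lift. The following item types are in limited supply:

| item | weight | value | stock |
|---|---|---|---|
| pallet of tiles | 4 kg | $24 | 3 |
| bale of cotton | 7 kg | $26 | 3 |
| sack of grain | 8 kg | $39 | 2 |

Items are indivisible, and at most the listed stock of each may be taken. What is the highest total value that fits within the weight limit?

Top feasible selections:
- 1×pallet of tiles + 1×bale of cotton: weight 11, value 50
- 2×pallet of tiles: weight 8, value 48
Best: $50.

$50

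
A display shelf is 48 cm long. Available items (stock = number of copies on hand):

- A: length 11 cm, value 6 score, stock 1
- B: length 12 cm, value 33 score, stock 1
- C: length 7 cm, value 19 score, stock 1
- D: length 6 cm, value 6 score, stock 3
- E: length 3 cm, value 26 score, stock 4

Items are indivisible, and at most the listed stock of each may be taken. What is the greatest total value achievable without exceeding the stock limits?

Best selections within length 48 and stock limits:
- 1×B + 1×C + 2×D + 4×E: length 43, value 168
- 1×A + 1×B + 1×C + 1×D + 4×E: length 48, value 168
Best: 168 score.

168 score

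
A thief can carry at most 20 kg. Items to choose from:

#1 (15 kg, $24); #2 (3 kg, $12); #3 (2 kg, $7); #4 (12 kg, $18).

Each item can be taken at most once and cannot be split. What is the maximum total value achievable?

$43

Check high-value combinations within 20 kg:
- #1+#2+#3: weight 15+3+2=20, value 24+12+7=43
- #2+#3+#4: weight 3+2+12=17, value 12+7+18=37
- #1+#2: weight 15+3=18, value 24+12=36
- #1+#3: weight 15+2=17, value 24+7=31
Best: $43.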